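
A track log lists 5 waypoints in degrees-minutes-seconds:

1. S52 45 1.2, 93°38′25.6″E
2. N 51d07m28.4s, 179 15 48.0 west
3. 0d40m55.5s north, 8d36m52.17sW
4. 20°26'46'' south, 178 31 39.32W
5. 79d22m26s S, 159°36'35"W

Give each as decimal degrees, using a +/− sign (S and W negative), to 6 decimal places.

Point 1:
  Lat: 45′ + 1.2″ = 45.02000′; 52 + 45.02000/60 = 52.7503333
  hemisphere S, so the sign is −
  Longitude: 38′ + 25.6″ = 38.42667′; 93 + 38.42667/60 = 93.6404444
  E ⇒ keep positive
Point 2:
  Lat: 7′ + 28.4″ = 7.47333′; 51 + 7.47333/60 = 51.1245556
  N ⇒ keep positive
  Lon: 15′ + 48″ = 15.80000′; 179 + 15.80000/60 = 179.2633333
  W → negative
Point 3:
  Lat: 0 + 40/60 + 55.5/3600 = 0.6820833
  N ⇒ keep positive
  λ: 8 + 36/60 + 52.17/3600 = 8.6144917
  W → negative
Point 4:
  Lat: 20 + 26/60 + 46/3600 = 20.4461111
  S ⇒ negate
  λ: 31′ + 39.32″ = 31.65533′; 178 + 31.65533/60 = 178.5275889
  hemisphere W, so the sign is −
Point 5:
  Lat: 22′ + 26″ = 22.43333′; 79 + 22.43333/60 = 79.3738889
  S ⇒ negate
  Lon: 36′ + 35″ = 36.58333′; 159 + 36.58333/60 = 159.6097222
  W → negative

1. -52.750333, 93.640444
2. 51.124556, -179.263333
3. 0.682083, -8.614492
4. -20.446111, -178.527589
5. -79.373889, -159.609722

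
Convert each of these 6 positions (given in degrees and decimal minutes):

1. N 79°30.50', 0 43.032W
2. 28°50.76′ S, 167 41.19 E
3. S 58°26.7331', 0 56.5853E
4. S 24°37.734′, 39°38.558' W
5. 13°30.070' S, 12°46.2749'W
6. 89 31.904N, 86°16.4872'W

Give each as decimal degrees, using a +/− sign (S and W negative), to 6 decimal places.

1. 79.508333, -0.717200
2. -28.846000, 167.686500
3. -58.445552, 0.943088
4. -24.628900, -39.642633
5. -13.501167, -12.771248
6. 89.531733, -86.274787

Point 1:
  φ: 30.5′ = 0.508333°; total 79.5083333
  N → positive
  Longitude: 43.032′ = 0.717200°; total 0.7172000
  W ⇒ negate
Point 2:
  Lat: 50.76′ = 0.846000°; total 28.8460000
  S ⇒ negate
  λ: 167 + 41.19/60 = 167.6865000
  E → positive
Point 3:
  Lat: 58 + 26.7331/60 = 58.4455517
  S ⇒ negate
  Longitude: 56.5853′ = 0.943088°; total 0.9430883
  E → positive
Point 4:
  φ: 37.734′ = 0.628900°; total 24.6289000
  S → negative
  Longitude: 38.558′ = 0.642633°; total 39.6426333
  hemisphere W, so the sign is −
Point 5:
  Lat: 30.07′ = 0.501167°; total 13.5011667
  S ⇒ negate
  λ: 46.2749′ = 0.771248°; total 12.7712483
  W ⇒ negate
Point 6:
  φ: 31.904′ = 0.531733°; total 89.5317333
  N ⇒ keep positive
  λ: 16.4872′ = 0.274787°; total 86.2747867
  W → negative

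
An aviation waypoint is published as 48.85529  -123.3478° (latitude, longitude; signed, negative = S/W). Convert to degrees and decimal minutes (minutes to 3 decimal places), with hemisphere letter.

48° 51.317′ N, 123° 20.868′ W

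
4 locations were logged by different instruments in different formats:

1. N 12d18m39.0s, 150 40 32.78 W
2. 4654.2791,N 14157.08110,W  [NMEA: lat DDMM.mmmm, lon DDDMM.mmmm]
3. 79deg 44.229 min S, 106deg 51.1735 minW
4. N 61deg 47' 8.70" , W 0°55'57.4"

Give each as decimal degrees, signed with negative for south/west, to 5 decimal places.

1. 12.31083, -150.67577
2. 46.90465, -141.95135
3. -79.73715, -106.85289
4. 61.78575, -0.93261

Point 1:
  Latitude: 12° + 18/60 + 39/3600 = 12 + 0.300000 + 0.010833 = 12.310833
  N ⇒ keep positive
  λ: 150° + 40/60 + 32.78/3600 = 150 + 0.666667 + 0.009106 = 150.675772
  W → negative
Point 2:
  Latitude: degrees = first 2 digits = 46, minutes = 54.2791; 46 + 54.2791/60 = 46.904652
  N ⇒ keep positive
  λ: split at 3 digits → 141° and 57.0811′; 141 + 57.0811/60 = 141.951352
  hemisphere W, so the sign is −
Point 3:
  φ: 44.229′ = 0.737150°; total 79.737150
  hemisphere S, so the sign is −
  Longitude: 51.1735′ = 0.852892°; total 106.852892
  W → negative
Point 4:
  φ: 47′ + 8.7″ = 47.14500′; 61 + 47.14500/60 = 61.785750
  N → positive
  λ: 0 + 55/60 + 57.4/3600 = 0.932611
  hemisphere W, so the sign is −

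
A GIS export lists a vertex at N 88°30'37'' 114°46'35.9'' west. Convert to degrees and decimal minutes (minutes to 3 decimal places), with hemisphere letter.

88° 30.617′ N, 114° 46.598′ W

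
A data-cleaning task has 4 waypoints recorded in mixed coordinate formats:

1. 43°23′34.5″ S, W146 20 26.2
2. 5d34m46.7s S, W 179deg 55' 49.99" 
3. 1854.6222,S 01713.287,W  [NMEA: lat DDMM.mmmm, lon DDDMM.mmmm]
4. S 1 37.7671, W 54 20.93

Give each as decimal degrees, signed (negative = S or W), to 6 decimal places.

Point 1:
  Latitude: 43 + 23/60 + 34.5/3600 = 43.3929167
  S ⇒ negate
  Longitude: 146 + 20/60 + 26.2/3600 = 146.3406111
  W → negative
Point 2:
  Latitude: 5 + 34/60 + 46.7/3600 = 5.5796389
  S → negative
  Lon: 179° + 55/60 + 49.99/3600 = 179 + 0.916667 + 0.013886 = 179.9305528
  hemisphere W, so the sign is −
Point 3:
  Latitude: degrees = first 2 digits = 18, minutes = 54.6222; 18 + 54.6222/60 = 18.9103700
  hemisphere S, so the sign is −
  λ: degrees = first 3 digits = 17, minutes = 13.287; 17 + 13.287/60 = 17.2214500
  hemisphere W, so the sign is −
Point 4:
  Lat: 1 + 37.7671/60 = 1.6294517
  S ⇒ negate
  Lon: 20.93′ = 0.348833°; total 54.3488333
  hemisphere W, so the sign is −

1. -43.392917, -146.340611
2. -5.579639, -179.930553
3. -18.910370, -17.221450
4. -1.629452, -54.348833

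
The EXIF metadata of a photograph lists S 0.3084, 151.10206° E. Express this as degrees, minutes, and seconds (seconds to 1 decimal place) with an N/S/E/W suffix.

0°18′30.2″ S, 151°06′7.4″ E

Latitude: whole degrees 0; 18.50400′ → 18′ and 30.240″
λ: whole degrees 151; 6.12360′ → 6′ and 7.416″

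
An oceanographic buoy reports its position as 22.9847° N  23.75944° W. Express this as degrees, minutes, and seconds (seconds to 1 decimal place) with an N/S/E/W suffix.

φ: 0.984700° → 59.08200′; 0.08200 × 60 = 4.920″
λ: 0.759440 × 60 = 45.56640′ → 45′, remainder × 60 = 33.984″

22°59′4.9″ N, 23°45′34.0″ W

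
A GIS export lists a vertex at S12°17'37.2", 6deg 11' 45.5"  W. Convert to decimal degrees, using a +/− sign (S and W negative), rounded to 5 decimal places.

-12.29367, -6.19597

φ: 12 + 17/60 + 37.2/3600 = 12.293667
S → negative
λ: 6° + 11/60 + 45.5/3600 = 6 + 0.183333 + 0.012639 = 6.195972
W ⇒ negate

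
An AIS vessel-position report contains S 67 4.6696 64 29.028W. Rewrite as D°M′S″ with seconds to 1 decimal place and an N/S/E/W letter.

67°04′40.2″ S, 64°29′1.7″ W

Latitude: fractional minutes 0.66960 × 60 = 40.176″
λ: fractional minutes 0.02800 × 60 = 1.680″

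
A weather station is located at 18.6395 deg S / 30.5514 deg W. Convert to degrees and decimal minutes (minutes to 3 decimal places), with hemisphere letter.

18° 38.370′ S, 30° 33.084′ W

Latitude: fractional part 0.639500 → 38.37000 minutes
Longitude: fractional part 0.551400 → 33.08400 minutes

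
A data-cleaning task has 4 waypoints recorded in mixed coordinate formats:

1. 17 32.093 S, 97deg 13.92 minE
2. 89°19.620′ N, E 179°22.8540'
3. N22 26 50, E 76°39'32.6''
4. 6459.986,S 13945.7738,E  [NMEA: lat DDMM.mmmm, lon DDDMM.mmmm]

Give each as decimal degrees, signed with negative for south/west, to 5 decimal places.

Point 1:
  Latitude: 32.093′ = 0.534883°; total 17.534883
  S ⇒ negate
  λ: 13.92′ = 0.232000°; total 97.232000
  E ⇒ keep positive
Point 2:
  Lat: 89 + 19.62/60 = 89.327000
  N ⇒ keep positive
  Longitude: 22.854′ = 0.380900°; total 179.380900
  E → positive
Point 3:
  Latitude: 22° + 26/60 + 50/3600 = 22 + 0.433333 + 0.013889 = 22.447222
  N ⇒ keep positive
  Longitude: 76 + 39/60 + 32.6/3600 = 76.659056
  E ⇒ keep positive
Point 4:
  φ: split at 2 digits → 64° and 59.986′; 64 + 59.986/60 = 64.999767
  S ⇒ negate
  Longitude: degrees = first 3 digits = 139, minutes = 45.7738; 139 + 45.7738/60 = 139.762897
  E ⇒ keep positive

1. -17.53488, 97.23200
2. 89.32700, 179.38090
3. 22.44722, 76.65906
4. -64.99977, 139.76290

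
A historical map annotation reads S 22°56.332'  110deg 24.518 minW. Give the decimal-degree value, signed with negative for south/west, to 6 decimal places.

-22.938867, -110.408633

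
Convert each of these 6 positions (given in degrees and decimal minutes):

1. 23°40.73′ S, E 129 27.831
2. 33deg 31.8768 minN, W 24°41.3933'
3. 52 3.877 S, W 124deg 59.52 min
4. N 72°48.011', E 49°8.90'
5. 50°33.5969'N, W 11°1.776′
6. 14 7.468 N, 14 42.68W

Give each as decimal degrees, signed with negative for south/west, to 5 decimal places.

1. -23.67883, 129.46385
2. 33.53128, -24.68989
3. -52.06462, -124.99200
4. 72.80018, 49.14833
5. 50.55995, -11.02960
6. 14.12447, -14.71133

Point 1:
  Latitude: 23 + 40.73/60 = 23.678833
  hemisphere S, so the sign is −
  λ: 129 + 27.831/60 = 129.463850
  E → positive
Point 2:
  Latitude: 33 + 31.8768/60 = 33.531280
  N ⇒ keep positive
  Lon: 41.3933′ = 0.689888°; total 24.689888
  W → negative
Point 3:
  Lat: 3.877′ = 0.064617°; total 52.064617
  S ⇒ negate
  Longitude: 59.52′ = 0.992000°; total 124.992000
  hemisphere W, so the sign is −
Point 4:
  Latitude: 72 + 48.011/60 = 72.800183
  N → positive
  Longitude: 8.9′ = 0.148333°; total 49.148333
  E ⇒ keep positive
Point 5:
  Lat: 33.5969′ = 0.559948°; total 50.559948
  N ⇒ keep positive
  λ: 11 + 1.776/60 = 11.029600
  W ⇒ negate
Point 6:
  Lat: 14 + 7.468/60 = 14.124467
  N → positive
  Lon: 14 + 42.68/60 = 14.711333
  hemisphere W, so the sign is −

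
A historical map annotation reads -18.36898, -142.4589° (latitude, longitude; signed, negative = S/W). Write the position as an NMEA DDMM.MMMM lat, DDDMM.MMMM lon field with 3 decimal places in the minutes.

Latitude is negative → S; |value| = 18.368980
Lat: fractional part 0.368980 → 22.13880 minutes
Longitude is negative → W; |value| = 142.458900
Longitude: minutes = (142.458900 − 142) × 60 = 27.53400

1822.139,S / 14227.534,W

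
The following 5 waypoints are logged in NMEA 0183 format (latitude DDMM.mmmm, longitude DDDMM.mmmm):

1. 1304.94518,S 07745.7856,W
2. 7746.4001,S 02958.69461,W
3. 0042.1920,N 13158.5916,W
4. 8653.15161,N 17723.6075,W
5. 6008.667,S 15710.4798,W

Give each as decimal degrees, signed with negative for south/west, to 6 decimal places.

1. -13.082420, -77.763093
2. -77.773335, -29.978244
3. 0.703200, -131.976527
4. 86.885860, -177.393458
5. -60.144450, -157.174663

Point 1:
  Lat: split at 2 digits → 13° and 4.94518′; 13 + 4.94518/60 = 13.0824197
  S → negative
  λ: split at 3 digits → 077° and 45.7856′; 77 + 45.7856/60 = 77.7630933
  W → negative
Point 2:
  φ: split at 2 digits → 77° and 46.4001′; 77 + 46.4001/60 = 77.7733350
  S ⇒ negate
  λ: degrees = first 3 digits = 29, minutes = 58.69461; 29 + 58.69461/60 = 29.9782435
  W → negative
Point 3:
  Lat: split at 2 digits → 00° and 42.192′; 0 + 42.192/60 = 0.7032000
  N ⇒ keep positive
  Lon: degrees = first 3 digits = 131, minutes = 58.5916; 131 + 58.5916/60 = 131.9765267
  hemisphere W, so the sign is −
Point 4:
  Latitude: split at 2 digits → 86° and 53.15161′; 86 + 53.15161/60 = 86.8858602
  N ⇒ keep positive
  Longitude: split at 3 digits → 177° and 23.6075′; 177 + 23.6075/60 = 177.3934583
  hemisphere W, so the sign is −
Point 5:
  φ: split at 2 digits → 60° and 8.667′; 60 + 8.667/60 = 60.1444500
  S → negative
  Lon: degrees = first 3 digits = 157, minutes = 10.4798; 157 + 10.4798/60 = 157.1746633
  W → negative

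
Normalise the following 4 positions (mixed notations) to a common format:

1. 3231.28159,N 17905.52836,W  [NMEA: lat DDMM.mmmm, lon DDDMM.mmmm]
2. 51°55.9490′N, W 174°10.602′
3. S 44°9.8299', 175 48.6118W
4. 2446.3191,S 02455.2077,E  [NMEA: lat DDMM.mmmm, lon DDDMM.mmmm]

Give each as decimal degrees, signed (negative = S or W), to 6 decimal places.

1. 32.521360, -179.092139
2. 51.932483, -174.176700
3. -44.163832, -175.810197
4. -24.771985, 24.920128

Point 1:
  φ: split at 2 digits → 32° and 31.28159′; 32 + 31.28159/60 = 32.5213598
  N ⇒ keep positive
  Longitude: degrees = first 3 digits = 179, minutes = 5.52836; 179 + 5.52836/60 = 179.0921393
  W → negative
Point 2:
  Lat: 51 + 55.949/60 = 51.9324833
  N ⇒ keep positive
  λ: 174 + 10.602/60 = 174.1767000
  W ⇒ negate
Point 3:
  Latitude: 9.8299′ = 0.163832°; total 44.1638317
  hemisphere S, so the sign is −
  Longitude: 48.6118′ = 0.810197°; total 175.8101967
  W → negative
Point 4:
  Lat: split at 2 digits → 24° and 46.3191′; 24 + 46.3191/60 = 24.7719850
  hemisphere S, so the sign is −
  λ: split at 3 digits → 024° and 55.2077′; 24 + 55.2077/60 = 24.9201283
  E ⇒ keep positive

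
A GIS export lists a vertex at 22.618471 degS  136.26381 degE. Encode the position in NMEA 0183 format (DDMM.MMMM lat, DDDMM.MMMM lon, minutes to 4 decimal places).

2237.1083,S / 13615.8286,E

Latitude: fractional part 0.618471 → 37.108260 minutes
λ: minutes = (136.263810 − 136) × 60 = 15.828600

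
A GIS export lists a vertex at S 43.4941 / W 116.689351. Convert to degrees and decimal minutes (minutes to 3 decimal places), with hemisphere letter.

43° 29.646′ S, 116° 41.361′ W

Latitude: 43° + 0.494100 × 60 = 43° 29.64600′
Longitude: 116° + 0.689351 × 60 = 116° 41.36106′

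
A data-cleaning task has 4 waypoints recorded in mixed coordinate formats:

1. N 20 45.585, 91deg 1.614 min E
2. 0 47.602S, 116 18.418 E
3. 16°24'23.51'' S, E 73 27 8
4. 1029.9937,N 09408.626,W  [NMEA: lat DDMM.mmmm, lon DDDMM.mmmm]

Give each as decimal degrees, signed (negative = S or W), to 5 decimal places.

1. 20.75975, 91.02690
2. -0.79337, 116.30697
3. -16.40653, 73.45222
4. 10.49990, -94.14377

Point 1:
  Latitude: 45.585′ = 0.759750°; total 20.759750
  N ⇒ keep positive
  λ: 91 + 1.614/60 = 91.026900
  E ⇒ keep positive
Point 2:
  Latitude: 0 + 47.602/60 = 0.793367
  S → negative
  Lon: 18.418′ = 0.306967°; total 116.306967
  E ⇒ keep positive
Point 3:
  φ: 16 + 24/60 + 23.51/3600 = 16.406531
  S ⇒ negate
  Longitude: 27′ + 8″ = 27.13333′; 73 + 27.13333/60 = 73.452222
  E → positive
Point 4:
  Lat: degrees = first 2 digits = 10, minutes = 29.9937; 10 + 29.9937/60 = 10.499895
  N ⇒ keep positive
  Lon: split at 3 digits → 094° and 8.626′; 94 + 8.626/60 = 94.143767
  hemisphere W, so the sign is −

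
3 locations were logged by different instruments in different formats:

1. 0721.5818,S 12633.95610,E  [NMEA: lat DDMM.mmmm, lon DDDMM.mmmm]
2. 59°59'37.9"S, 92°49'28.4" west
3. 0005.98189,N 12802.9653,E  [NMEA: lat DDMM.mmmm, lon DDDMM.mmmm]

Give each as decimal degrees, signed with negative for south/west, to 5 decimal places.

1. -7.35970, 126.56594
2. -59.99386, -92.82456
3. 0.09970, 128.04942

Point 1:
  φ: split at 2 digits → 07° and 21.5818′; 7 + 21.5818/60 = 7.359697
  S ⇒ negate
  Longitude: degrees = first 3 digits = 126, minutes = 33.9561; 126 + 33.9561/60 = 126.565935
  E ⇒ keep positive
Point 2:
  Latitude: 59 + 59/60 + 37.9/3600 = 59.993861
  hemisphere S, so the sign is −
  λ: 49′ + 28.4″ = 49.47333′; 92 + 49.47333/60 = 92.824556
  W ⇒ negate
Point 3:
  Latitude: degrees = first 2 digits = 0, minutes = 5.98189; 0 + 5.98189/60 = 0.099698
  N → positive
  Longitude: degrees = first 3 digits = 128, minutes = 2.9653; 128 + 2.9653/60 = 128.049422
  E ⇒ keep positive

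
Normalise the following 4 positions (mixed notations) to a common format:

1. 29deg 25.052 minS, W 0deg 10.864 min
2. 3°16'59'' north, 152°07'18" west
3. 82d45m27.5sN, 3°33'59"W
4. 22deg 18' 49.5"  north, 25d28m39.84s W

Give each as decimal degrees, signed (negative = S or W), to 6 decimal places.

Point 1:
  φ: 29 + 25.052/60 = 29.4175333
  hemisphere S, so the sign is −
  Longitude: 0 + 10.864/60 = 0.1810667
  hemisphere W, so the sign is −
Point 2:
  Lat: 3° + 16/60 + 59/3600 = 3 + 0.266667 + 0.016389 = 3.2830556
  N ⇒ keep positive
  Longitude: 152 + 7/60 + 18/3600 = 152.1216667
  hemisphere W, so the sign is −
Point 3:
  φ: 82 + 45/60 + 27.5/3600 = 82.7576389
  N → positive
  Longitude: 33′ + 59″ = 33.98333′; 3 + 33.98333/60 = 3.5663889
  W → negative
Point 4:
  Lat: 22 + 18/60 + 49.5/3600 = 22.3137500
  N ⇒ keep positive
  Lon: 28′ + 39.84″ = 28.66400′; 25 + 28.66400/60 = 25.4777333
  W ⇒ negate

1. -29.417533, -0.181067
2. 3.283056, -152.121667
3. 82.757639, -3.566389
4. 22.313750, -25.477733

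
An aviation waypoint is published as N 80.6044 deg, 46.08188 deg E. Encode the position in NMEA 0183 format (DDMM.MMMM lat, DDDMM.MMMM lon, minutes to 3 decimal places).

φ: minutes = (80.604400 − 80) × 60 = 36.26400
Longitude: 46° + 0.081880 × 60 = 46° 4.91280′

8036.264,N / 04604.913,E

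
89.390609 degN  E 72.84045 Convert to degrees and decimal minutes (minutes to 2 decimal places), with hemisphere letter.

Latitude: minutes = (89.390609 − 89) × 60 = 23.4365
λ: 72° + 0.840450 × 60 = 72° 50.4270′

89° 23.44′ N, 72° 50.43′ E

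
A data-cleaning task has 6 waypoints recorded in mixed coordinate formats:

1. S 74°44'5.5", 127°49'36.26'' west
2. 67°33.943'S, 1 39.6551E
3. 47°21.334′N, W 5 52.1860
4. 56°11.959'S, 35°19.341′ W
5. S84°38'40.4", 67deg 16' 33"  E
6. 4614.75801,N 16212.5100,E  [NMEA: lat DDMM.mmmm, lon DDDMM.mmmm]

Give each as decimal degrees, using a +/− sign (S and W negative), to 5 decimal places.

Point 1:
  Latitude: 44′ + 5.5″ = 44.09167′; 74 + 44.09167/60 = 74.734861
  S → negative
  Longitude: 127 + 49/60 + 36.26/3600 = 127.826739
  W ⇒ negate
Point 2:
  Latitude: 67 + 33.943/60 = 67.565717
  hemisphere S, so the sign is −
  Lon: 39.6551′ = 0.660918°; total 1.660918
  E ⇒ keep positive
Point 3:
  Latitude: 21.334′ = 0.355567°; total 47.355567
  N → positive
  λ: 52.186′ = 0.869767°; total 5.869767
  W ⇒ negate
Point 4:
  Lat: 56 + 11.959/60 = 56.199317
  hemisphere S, so the sign is −
  λ: 19.341′ = 0.322350°; total 35.322350
  hemisphere W, so the sign is −
Point 5:
  φ: 38′ + 40.4″ = 38.67333′; 84 + 38.67333/60 = 84.644556
  S → negative
  Longitude: 67 + 16/60 + 33/3600 = 67.275833
  E ⇒ keep positive
Point 6:
  φ: degrees = first 2 digits = 46, minutes = 14.75801; 46 + 14.75801/60 = 46.245967
  N → positive
  λ: split at 3 digits → 162° and 12.51′; 162 + 12.51/60 = 162.208500
  E ⇒ keep positive

1. -74.73486, -127.82674
2. -67.56572, 1.66092
3. 47.35557, -5.86977
4. -56.19932, -35.32235
5. -84.64456, 67.27583
6. 46.24597, 162.20850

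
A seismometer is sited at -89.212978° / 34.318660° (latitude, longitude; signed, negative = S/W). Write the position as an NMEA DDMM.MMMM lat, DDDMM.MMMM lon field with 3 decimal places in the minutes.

Latitude is negative → S; |value| = 89.212978
Latitude: minutes = (89.212978 − 89) × 60 = 12.77868
Longitude: 34° + 0.318660 × 60 = 34° 19.11960′

8912.779,S / 03419.120,E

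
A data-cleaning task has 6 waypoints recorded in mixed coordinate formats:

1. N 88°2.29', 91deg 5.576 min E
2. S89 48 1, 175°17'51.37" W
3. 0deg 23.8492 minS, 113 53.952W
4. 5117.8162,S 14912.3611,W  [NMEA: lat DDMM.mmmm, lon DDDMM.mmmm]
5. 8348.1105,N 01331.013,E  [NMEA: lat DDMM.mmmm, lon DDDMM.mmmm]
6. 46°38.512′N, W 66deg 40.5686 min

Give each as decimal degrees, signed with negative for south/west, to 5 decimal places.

1. 88.03817, 91.09293
2. -89.80028, -175.29760
3. -0.39749, -113.89920
4. -51.29694, -149.20602
5. 83.80184, 13.51688
6. 46.64187, -66.67614

Point 1:
  Latitude: 88 + 2.29/60 = 88.038167
  N ⇒ keep positive
  Longitude: 91 + 5.576/60 = 91.092933
  E → positive
Point 2:
  Latitude: 89 + 48/60 + 1/3600 = 89.800278
  S → negative
  λ: 17′ + 51.37″ = 17.85617′; 175 + 17.85617/60 = 175.297603
  W ⇒ negate
Point 3:
  Latitude: 23.8492′ = 0.397487°; total 0.397487
  S ⇒ negate
  Longitude: 113 + 53.952/60 = 113.899200
  hemisphere W, so the sign is −
Point 4:
  Latitude: split at 2 digits → 51° and 17.8162′; 51 + 17.8162/60 = 51.296937
  S ⇒ negate
  λ: degrees = first 3 digits = 149, minutes = 12.3611; 149 + 12.3611/60 = 149.206018
  hemisphere W, so the sign is −
Point 5:
  Latitude: split at 2 digits → 83° and 48.1105′; 83 + 48.1105/60 = 83.801842
  N → positive
  λ: split at 3 digits → 013° and 31.013′; 13 + 31.013/60 = 13.516883
  E → positive
Point 6:
  Lat: 46 + 38.512/60 = 46.641867
  N ⇒ keep positive
  Lon: 40.5686′ = 0.676143°; total 66.676143
  hemisphere W, so the sign is −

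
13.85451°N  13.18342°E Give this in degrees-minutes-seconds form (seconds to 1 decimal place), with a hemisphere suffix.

13°51′16.2″ N, 13°11′0.3″ E

Latitude: whole degrees 13; 51.27060′ → 51′ and 16.236″
Lon: whole degrees 13; 11.00520′ → 11′ and 0.312″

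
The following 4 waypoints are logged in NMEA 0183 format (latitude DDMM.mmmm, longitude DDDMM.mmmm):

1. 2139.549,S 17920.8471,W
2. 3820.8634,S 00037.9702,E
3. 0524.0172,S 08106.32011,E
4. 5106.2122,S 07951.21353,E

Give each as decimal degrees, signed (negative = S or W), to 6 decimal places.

Point 1:
  φ: split at 2 digits → 21° and 39.549′; 21 + 39.549/60 = 21.6591500
  S ⇒ negate
  λ: degrees = first 3 digits = 179, minutes = 20.8471; 179 + 20.8471/60 = 179.3474517
  W → negative
Point 2:
  Latitude: degrees = first 2 digits = 38, minutes = 20.8634; 38 + 20.8634/60 = 38.3477233
  S ⇒ negate
  Lon: split at 3 digits → 000° and 37.9702′; 0 + 37.9702/60 = 0.6328367
  E → positive
Point 3:
  Lat: split at 2 digits → 05° and 24.0172′; 5 + 24.0172/60 = 5.4002867
  S → negative
  Lon: degrees = first 3 digits = 81, minutes = 6.32011; 81 + 6.32011/60 = 81.1053352
  E ⇒ keep positive
Point 4:
  Lat: split at 2 digits → 51° and 6.2122′; 51 + 6.2122/60 = 51.1035367
  S → negative
  Longitude: split at 3 digits → 079° and 51.21353′; 79 + 51.21353/60 = 79.8535588
  E → positive

1. -21.659150, -179.347452
2. -38.347723, 0.632837
3. -5.400287, 81.105335
4. -51.103537, 79.853559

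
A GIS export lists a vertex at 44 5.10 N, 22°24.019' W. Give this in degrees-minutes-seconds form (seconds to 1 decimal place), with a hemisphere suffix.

44°05′6.0″ N, 22°24′1.1″ W

Lat: 5.10000′ → 5′ and 0.10000 × 60 = 6.000″
Longitude: 24.01900′ → 24′ and 0.01900 × 60 = 1.140″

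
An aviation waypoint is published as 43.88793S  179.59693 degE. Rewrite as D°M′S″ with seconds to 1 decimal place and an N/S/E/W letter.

Lat: 0.887930° → 53.27580′; 0.27580 × 60 = 16.548″
Lon: whole degrees 179; 35.81580′ → 35′ and 48.948″

43°53′16.5″ S, 179°35′48.9″ E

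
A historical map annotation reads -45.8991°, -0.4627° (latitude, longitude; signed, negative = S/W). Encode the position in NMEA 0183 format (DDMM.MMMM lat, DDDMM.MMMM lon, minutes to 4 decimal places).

4553.9460,S / 00027.7620,W

Latitude is negative → S; |value| = 45.899100
φ: fractional part 0.899100 → 53.946000 minutes
Longitude is negative → W; |value| = 0.462700
Lon: 0° + 0.462700 × 60 = 0° 27.762000′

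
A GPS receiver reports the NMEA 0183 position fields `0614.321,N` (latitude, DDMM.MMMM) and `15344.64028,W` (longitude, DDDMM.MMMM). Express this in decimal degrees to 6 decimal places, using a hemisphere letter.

Latitude: split at 2 digits → 06° and 14.321′; 6 + 14.321/60 = 6.2386833
Longitude: degrees = first 3 digits = 153, minutes = 44.64028; 153 + 44.64028/60 = 153.7440047

6.238683° N, 153.744005° W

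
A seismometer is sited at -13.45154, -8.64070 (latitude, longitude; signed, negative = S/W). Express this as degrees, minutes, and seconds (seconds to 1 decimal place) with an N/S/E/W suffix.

13°27′5.5″ S, 8°38′26.5″ W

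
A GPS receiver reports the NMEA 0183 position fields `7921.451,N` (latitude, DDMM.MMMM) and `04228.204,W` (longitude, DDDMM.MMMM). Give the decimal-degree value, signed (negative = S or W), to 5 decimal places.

79.35752, -42.47007

φ: degrees = first 2 digits = 79, minutes = 21.451; 79 + 21.451/60 = 79.357517
N ⇒ keep positive
Lon: split at 3 digits → 042° and 28.204′; 42 + 28.204/60 = 42.470067
W ⇒ negate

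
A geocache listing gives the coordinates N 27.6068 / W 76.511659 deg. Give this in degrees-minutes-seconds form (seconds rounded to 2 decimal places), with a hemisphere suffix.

27°36′24.48″ N, 76°30′41.97″ W

Latitude: whole degrees 27; 36.40800′ → 36′ and 24.4800″
λ: whole degrees 76; 30.69954′ → 30′ and 41.9724″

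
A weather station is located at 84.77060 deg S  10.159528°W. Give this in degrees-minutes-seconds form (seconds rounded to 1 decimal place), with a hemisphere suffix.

Lat: 0.770600 × 60 = 46.23600′ → 46′, remainder × 60 = 14.160″
λ: whole degrees 10; 9.57168′ → 9′ and 34.301″

84°46′14.2″ S, 10°09′34.3″ W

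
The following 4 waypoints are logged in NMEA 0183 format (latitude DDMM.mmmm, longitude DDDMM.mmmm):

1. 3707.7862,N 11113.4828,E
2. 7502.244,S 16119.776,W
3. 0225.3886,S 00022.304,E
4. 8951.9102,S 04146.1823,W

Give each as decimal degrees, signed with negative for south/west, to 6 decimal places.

1. 37.129770, 111.224713
2. -75.037400, -161.329600
3. -2.423143, 0.371733
4. -89.865170, -41.769705

Point 1:
  Lat: degrees = first 2 digits = 37, minutes = 7.7862; 37 + 7.7862/60 = 37.1297700
  N ⇒ keep positive
  Lon: split at 3 digits → 111° and 13.4828′; 111 + 13.4828/60 = 111.2247133
  E ⇒ keep positive
Point 2:
  Lat: degrees = first 2 digits = 75, minutes = 2.244; 75 + 2.244/60 = 75.0374000
  S ⇒ negate
  Lon: degrees = first 3 digits = 161, minutes = 19.776; 161 + 19.776/60 = 161.3296000
  W → negative
Point 3:
  Latitude: degrees = first 2 digits = 2, minutes = 25.3886; 2 + 25.3886/60 = 2.4231433
  hemisphere S, so the sign is −
  Longitude: split at 3 digits → 000° and 22.304′; 0 + 22.304/60 = 0.3717333
  E ⇒ keep positive
Point 4:
  Lat: degrees = first 2 digits = 89, minutes = 51.9102; 89 + 51.9102/60 = 89.8651700
  S ⇒ negate
  λ: degrees = first 3 digits = 41, minutes = 46.1823; 41 + 46.1823/60 = 41.7697050
  W → negative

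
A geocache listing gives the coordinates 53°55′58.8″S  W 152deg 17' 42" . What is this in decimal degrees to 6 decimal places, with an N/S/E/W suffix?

Latitude: 55′ + 58.8″ = 55.98000′; 53 + 55.98000/60 = 53.9330000
λ: 17′ + 42″ = 17.70000′; 152 + 17.70000/60 = 152.2950000

53.933000° S, 152.295000° W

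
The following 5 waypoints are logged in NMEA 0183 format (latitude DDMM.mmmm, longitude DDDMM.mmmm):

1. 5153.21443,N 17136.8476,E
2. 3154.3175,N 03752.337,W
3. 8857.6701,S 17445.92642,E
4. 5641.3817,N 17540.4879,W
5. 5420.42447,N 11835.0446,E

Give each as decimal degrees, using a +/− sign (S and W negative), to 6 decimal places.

1. 51.886907, 171.614127
2. 31.905292, -37.872283
3. -88.961168, 174.765440
4. 56.689695, -175.674798
5. 54.340408, 118.584077

Point 1:
  Latitude: split at 2 digits → 51° and 53.21443′; 51 + 53.21443/60 = 51.8869072
  N ⇒ keep positive
  Longitude: degrees = first 3 digits = 171, minutes = 36.8476; 171 + 36.8476/60 = 171.6141267
  E ⇒ keep positive
Point 2:
  Lat: degrees = first 2 digits = 31, minutes = 54.3175; 31 + 54.3175/60 = 31.9052917
  N ⇒ keep positive
  Lon: degrees = first 3 digits = 37, minutes = 52.337; 37 + 52.337/60 = 37.8722833
  hemisphere W, so the sign is −
Point 3:
  Latitude: degrees = first 2 digits = 88, minutes = 57.6701; 88 + 57.6701/60 = 88.9611683
  S ⇒ negate
  Lon: split at 3 digits → 174° and 45.92642′; 174 + 45.92642/60 = 174.7654403
  E → positive
Point 4:
  φ: split at 2 digits → 56° and 41.3817′; 56 + 41.3817/60 = 56.6896950
  N ⇒ keep positive
  Lon: split at 3 digits → 175° and 40.4879′; 175 + 40.4879/60 = 175.6747983
  W → negative
Point 5:
  Lat: degrees = first 2 digits = 54, minutes = 20.42447; 54 + 20.42447/60 = 54.3404078
  N ⇒ keep positive
  Lon: degrees = first 3 digits = 118, minutes = 35.0446; 118 + 35.0446/60 = 118.5840767
  E → positive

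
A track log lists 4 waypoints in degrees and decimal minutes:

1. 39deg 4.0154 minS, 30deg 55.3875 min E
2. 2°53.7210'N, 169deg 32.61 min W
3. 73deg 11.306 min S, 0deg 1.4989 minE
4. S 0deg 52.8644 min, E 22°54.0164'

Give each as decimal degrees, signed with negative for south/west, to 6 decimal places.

1. -39.066923, 30.923125
2. 2.895350, -169.543500
3. -73.188433, 0.024982
4. -0.881073, 22.900273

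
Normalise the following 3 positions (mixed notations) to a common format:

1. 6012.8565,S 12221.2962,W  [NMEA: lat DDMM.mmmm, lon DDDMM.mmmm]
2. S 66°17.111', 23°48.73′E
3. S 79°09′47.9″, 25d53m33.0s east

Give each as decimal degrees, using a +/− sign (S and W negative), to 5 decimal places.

Point 1:
  Lat: degrees = first 2 digits = 60, minutes = 12.8565; 60 + 12.8565/60 = 60.214275
  hemisphere S, so the sign is −
  Longitude: degrees = first 3 digits = 122, minutes = 21.2962; 122 + 21.2962/60 = 122.354937
  hemisphere W, so the sign is −
Point 2:
  Lat: 66 + 17.111/60 = 66.285183
  hemisphere S, so the sign is −
  λ: 23 + 48.73/60 = 23.812167
  E ⇒ keep positive
Point 3:
  Lat: 79 + 9/60 + 47.9/3600 = 79.163306
  hemisphere S, so the sign is −
  λ: 53′ + 33″ = 53.55000′; 25 + 53.55000/60 = 25.892500
  E → positive

1. -60.21428, -122.35494
2. -66.28518, 23.81217
3. -79.16331, 25.89250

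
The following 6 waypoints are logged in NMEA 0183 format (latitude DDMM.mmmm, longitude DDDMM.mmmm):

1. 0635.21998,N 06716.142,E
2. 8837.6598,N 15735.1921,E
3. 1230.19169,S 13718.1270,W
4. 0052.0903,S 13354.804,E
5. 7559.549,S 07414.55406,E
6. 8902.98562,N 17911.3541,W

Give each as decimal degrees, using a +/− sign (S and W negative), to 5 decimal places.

1. 6.58700, 67.26903
2. 88.62766, 157.58654
3. -12.50319, -137.30212
4. -0.86817, 133.91340
5. -75.99248, 74.24257
6. 89.04976, -179.18924

Point 1:
  Lat: degrees = first 2 digits = 6, minutes = 35.21998; 6 + 35.21998/60 = 6.587000
  N → positive
  Longitude: degrees = first 3 digits = 67, minutes = 16.142; 67 + 16.142/60 = 67.269033
  E → positive
Point 2:
  φ: degrees = first 2 digits = 88, minutes = 37.6598; 88 + 37.6598/60 = 88.627663
  N → positive
  Longitude: degrees = first 3 digits = 157, minutes = 35.1921; 157 + 35.1921/60 = 157.586535
  E → positive
Point 3:
  φ: degrees = first 2 digits = 12, minutes = 30.19169; 12 + 30.19169/60 = 12.503195
  S ⇒ negate
  Longitude: degrees = first 3 digits = 137, minutes = 18.127; 137 + 18.127/60 = 137.302117
  W ⇒ negate
Point 4:
  φ: degrees = first 2 digits = 0, minutes = 52.0903; 0 + 52.0903/60 = 0.868172
  S → negative
  Lon: split at 3 digits → 133° and 54.804′; 133 + 54.804/60 = 133.913400
  E ⇒ keep positive
Point 5:
  φ: split at 2 digits → 75° and 59.549′; 75 + 59.549/60 = 75.992483
  S → negative
  Lon: split at 3 digits → 074° and 14.55406′; 74 + 14.55406/60 = 74.242568
  E ⇒ keep positive
Point 6:
  Latitude: degrees = first 2 digits = 89, minutes = 2.98562; 89 + 2.98562/60 = 89.049760
  N ⇒ keep positive
  Lon: degrees = first 3 digits = 179, minutes = 11.3541; 179 + 11.3541/60 = 179.189235
  hemisphere W, so the sign is −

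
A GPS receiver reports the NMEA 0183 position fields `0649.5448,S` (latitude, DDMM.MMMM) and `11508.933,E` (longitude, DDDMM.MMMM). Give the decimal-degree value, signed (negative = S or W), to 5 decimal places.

Latitude: split at 2 digits → 06° and 49.5448′; 6 + 49.5448/60 = 6.825747
hemisphere S, so the sign is −
Longitude: split at 3 digits → 115° and 8.933′; 115 + 8.933/60 = 115.148883
E ⇒ keep positive

-6.82575, 115.14888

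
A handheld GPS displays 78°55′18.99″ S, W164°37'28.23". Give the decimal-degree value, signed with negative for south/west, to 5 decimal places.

-78.92194, -164.62451

Latitude: 55′ + 18.99″ = 55.31650′; 78 + 55.31650/60 = 78.921942
S → negative
λ: 164 + 37/60 + 28.23/3600 = 164.624508
W → negative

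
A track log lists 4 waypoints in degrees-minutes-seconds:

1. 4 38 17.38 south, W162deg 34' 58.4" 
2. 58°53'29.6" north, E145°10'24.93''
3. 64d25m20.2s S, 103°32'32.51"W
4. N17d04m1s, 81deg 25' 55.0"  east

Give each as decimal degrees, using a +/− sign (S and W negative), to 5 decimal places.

1. -4.63816, -162.58289
2. 58.89156, 145.17359
3. -64.42228, -103.54236
4. 17.06694, 81.43194

Point 1:
  Latitude: 4° + 38/60 + 17.38/3600 = 4 + 0.633333 + 0.004828 = 4.638161
  hemisphere S, so the sign is −
  Longitude: 162° + 34/60 + 58.4/3600 = 162 + 0.566667 + 0.016222 = 162.582889
  hemisphere W, so the sign is −
Point 2:
  Latitude: 58 + 53/60 + 29.6/3600 = 58.891556
  N → positive
  λ: 145° + 10/60 + 24.93/3600 = 145 + 0.166667 + 0.006925 = 145.173592
  E → positive
Point 3:
  Latitude: 25′ + 20.2″ = 25.33667′; 64 + 25.33667/60 = 64.422278
  S ⇒ negate
  Lon: 103 + 32/60 + 32.51/3600 = 103.542364
  hemisphere W, so the sign is −
Point 4:
  Lat: 17° + 4/60 + 1/3600 = 17 + 0.066667 + 0.000278 = 17.066944
  N ⇒ keep positive
  Longitude: 25′ + 55″ = 25.91667′; 81 + 25.91667/60 = 81.431944
  E → positive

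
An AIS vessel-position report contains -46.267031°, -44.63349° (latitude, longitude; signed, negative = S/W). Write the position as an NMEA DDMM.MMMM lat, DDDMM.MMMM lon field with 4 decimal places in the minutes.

4616.0219,S / 04438.0094,W

Latitude is negative → S; |value| = 46.267031
Latitude: fractional part 0.267031 → 16.021860 minutes
Longitude is negative → W; |value| = 44.633490
λ: 44° + 0.633490 × 60 = 44° 38.009400′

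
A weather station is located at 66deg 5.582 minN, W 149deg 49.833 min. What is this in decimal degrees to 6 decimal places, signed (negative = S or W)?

φ: 5.582′ = 0.093033°; total 66.0930333
N → positive
Longitude: 149 + 49.833/60 = 149.8305500
W → negative

66.093033, -149.830550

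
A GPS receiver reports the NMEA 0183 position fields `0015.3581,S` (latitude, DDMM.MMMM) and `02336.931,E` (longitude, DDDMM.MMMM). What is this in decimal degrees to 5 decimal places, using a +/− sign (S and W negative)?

φ: split at 2 digits → 00° and 15.3581′; 0 + 15.3581/60 = 0.255968
hemisphere S, so the sign is −
Lon: degrees = first 3 digits = 23, minutes = 36.931; 23 + 36.931/60 = 23.615517
E → positive

-0.25597, 23.61552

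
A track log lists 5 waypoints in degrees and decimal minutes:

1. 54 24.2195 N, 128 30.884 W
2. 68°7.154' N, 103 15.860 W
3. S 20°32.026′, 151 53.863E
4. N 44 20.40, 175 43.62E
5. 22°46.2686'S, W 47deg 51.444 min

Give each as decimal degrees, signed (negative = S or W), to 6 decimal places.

Point 1:
  Lat: 24.2195′ = 0.403658°; total 54.4036583
  N ⇒ keep positive
  λ: 30.884′ = 0.514733°; total 128.5147333
  W ⇒ negate
Point 2:
  φ: 68 + 7.154/60 = 68.1192333
  N → positive
  λ: 103 + 15.86/60 = 103.2643333
  W ⇒ negate
Point 3:
  Latitude: 32.026′ = 0.533767°; total 20.5337667
  S → negative
  Longitude: 151 + 53.863/60 = 151.8977167
  E ⇒ keep positive
Point 4:
  φ: 20.4′ = 0.340000°; total 44.3400000
  N ⇒ keep positive
  Longitude: 43.62′ = 0.727000°; total 175.7270000
  E → positive
Point 5:
  Latitude: 22 + 46.2686/60 = 22.7711433
  S ⇒ negate
  Lon: 47 + 51.444/60 = 47.8574000
  W ⇒ negate

1. 54.403658, -128.514733
2. 68.119233, -103.264333
3. -20.533767, 151.897717
4. 44.340000, 175.727000
5. -22.771143, -47.857400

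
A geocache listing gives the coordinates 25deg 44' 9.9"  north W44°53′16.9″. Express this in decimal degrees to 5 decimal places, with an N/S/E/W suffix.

25.73608° N, 44.88803° W

Latitude: 25 + 44/60 + 9.9/3600 = 25.736083
Longitude: 44° + 53/60 + 16.9/3600 = 44 + 0.883333 + 0.004694 = 44.888028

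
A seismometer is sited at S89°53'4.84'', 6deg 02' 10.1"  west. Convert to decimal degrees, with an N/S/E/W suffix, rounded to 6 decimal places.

89.884678° S, 6.036139° W

φ: 89 + 53/60 + 4.84/3600 = 89.8846778
Longitude: 6 + 2/60 + 10.1/3600 = 6.0361389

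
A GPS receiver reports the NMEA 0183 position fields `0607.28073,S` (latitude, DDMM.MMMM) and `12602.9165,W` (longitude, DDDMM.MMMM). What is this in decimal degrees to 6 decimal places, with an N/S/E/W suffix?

Latitude: degrees = first 2 digits = 6, minutes = 7.28073; 6 + 7.28073/60 = 6.1213455
λ: degrees = first 3 digits = 126, minutes = 2.9165; 126 + 2.9165/60 = 126.0486083

6.121346° S, 126.048608° W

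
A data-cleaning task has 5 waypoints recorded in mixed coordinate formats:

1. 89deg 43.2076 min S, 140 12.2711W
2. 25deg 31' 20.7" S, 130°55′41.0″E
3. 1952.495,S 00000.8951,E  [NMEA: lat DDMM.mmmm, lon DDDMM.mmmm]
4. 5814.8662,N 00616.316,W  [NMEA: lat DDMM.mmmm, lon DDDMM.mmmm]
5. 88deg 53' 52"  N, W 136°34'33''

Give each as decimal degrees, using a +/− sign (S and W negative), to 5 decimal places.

Point 1:
  Latitude: 43.2076′ = 0.720127°; total 89.720127
  S → negative
  λ: 140 + 12.2711/60 = 140.204518
  hemisphere W, so the sign is −
Point 2:
  Latitude: 25 + 31/60 + 20.7/3600 = 25.522417
  hemisphere S, so the sign is −
  λ: 55′ + 41″ = 55.68333′; 130 + 55.68333/60 = 130.928056
  E ⇒ keep positive
Point 3:
  Lat: degrees = first 2 digits = 19, minutes = 52.495; 19 + 52.495/60 = 19.874917
  S ⇒ negate
  Longitude: split at 3 digits → 000° and 0.8951′; 0 + 0.8951/60 = 0.014918
  E ⇒ keep positive
Point 4:
  Lat: split at 2 digits → 58° and 14.8662′; 58 + 14.8662/60 = 58.247770
  N ⇒ keep positive
  λ: split at 3 digits → 006° and 16.316′; 6 + 16.316/60 = 6.271933
  W → negative
Point 5:
  Latitude: 88 + 53/60 + 52/3600 = 88.897778
  N → positive
  λ: 136° + 34/60 + 33/3600 = 136 + 0.566667 + 0.009167 = 136.575833
  W ⇒ negate

1. -89.72013, -140.20452
2. -25.52242, 130.92806
3. -19.87492, 0.01492
4. 58.24777, -6.27193
5. 88.89778, -136.57583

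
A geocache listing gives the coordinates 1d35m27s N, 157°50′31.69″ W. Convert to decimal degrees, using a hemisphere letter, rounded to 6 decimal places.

φ: 1° + 35/60 + 27/3600 = 1 + 0.583333 + 0.007500 = 1.5908333
Lon: 157° + 50/60 + 31.69/3600 = 157 + 0.833333 + 0.008803 = 157.8421361

1.590833° N, 157.842136° W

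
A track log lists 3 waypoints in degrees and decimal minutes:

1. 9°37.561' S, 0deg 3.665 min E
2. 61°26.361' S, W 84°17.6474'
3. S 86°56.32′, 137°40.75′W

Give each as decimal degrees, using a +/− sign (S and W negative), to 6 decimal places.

1. -9.626017, 0.061083
2. -61.439350, -84.294123
3. -86.938667, -137.679167

Point 1:
  φ: 37.561′ = 0.626017°; total 9.6260167
  hemisphere S, so the sign is −
  Lon: 0 + 3.665/60 = 0.0610833
  E ⇒ keep positive
Point 2:
  φ: 61 + 26.361/60 = 61.4393500
  S → negative
  Lon: 84 + 17.6474/60 = 84.2941233
  W → negative
Point 3:
  Latitude: 86 + 56.32/60 = 86.9386667
  S → negative
  λ: 40.75′ = 0.679167°; total 137.6791667
  W → negative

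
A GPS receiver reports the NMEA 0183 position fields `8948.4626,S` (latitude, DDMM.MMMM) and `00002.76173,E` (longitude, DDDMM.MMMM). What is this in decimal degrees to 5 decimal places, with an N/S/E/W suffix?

89.80771° S, 0.04603° E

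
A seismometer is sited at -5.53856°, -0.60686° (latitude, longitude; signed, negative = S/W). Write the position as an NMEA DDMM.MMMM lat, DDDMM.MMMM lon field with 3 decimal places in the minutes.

0532.314,S / 00036.412,W

Latitude is negative → S; |value| = 5.538560
Latitude: 5° + 0.538560 × 60 = 5° 32.31360′
Longitude is negative → W; |value| = 0.606860
Lon: 0° + 0.606860 × 60 = 0° 36.41160′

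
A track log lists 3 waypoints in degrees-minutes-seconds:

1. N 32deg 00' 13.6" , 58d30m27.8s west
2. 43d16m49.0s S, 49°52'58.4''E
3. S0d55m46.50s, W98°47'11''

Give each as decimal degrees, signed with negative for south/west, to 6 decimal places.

1. 32.003778, -58.507722
2. -43.280278, 49.882889
3. -0.929583, -98.786389

Point 1:
  Latitude: 0′ + 13.6″ = 0.22667′; 32 + 0.22667/60 = 32.0037778
  N ⇒ keep positive
  Longitude: 58° + 30/60 + 27.8/3600 = 58 + 0.500000 + 0.007722 = 58.5077222
  hemisphere W, so the sign is −
Point 2:
  Lat: 16′ + 49″ = 16.81667′; 43 + 16.81667/60 = 43.2802778
  hemisphere S, so the sign is −
  Lon: 49° + 52/60 + 58.4/3600 = 49 + 0.866667 + 0.016222 = 49.8828889
  E ⇒ keep positive
Point 3:
  φ: 55′ + 46.5″ = 55.77500′; 0 + 55.77500/60 = 0.9295833
  S → negative
  Longitude: 47′ + 11″ = 47.18333′; 98 + 47.18333/60 = 98.7863889
  hemisphere W, so the sign is −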